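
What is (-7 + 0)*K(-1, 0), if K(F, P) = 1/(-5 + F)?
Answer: 7/6 ≈ 1.1667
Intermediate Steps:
(-7 + 0)*K(-1, 0) = (-7 + 0)/(-5 - 1) = -7/(-6) = -7*(-1/6) = 7/6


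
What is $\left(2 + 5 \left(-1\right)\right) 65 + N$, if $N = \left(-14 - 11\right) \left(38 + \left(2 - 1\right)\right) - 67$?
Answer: $-1237$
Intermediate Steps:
$N = -1042$ ($N = - 25 \left(38 + \left(2 - 1\right)\right) - 67 = - 25 \left(38 + 1\right) - 67 = \left(-25\right) 39 - 67 = -975 - 67 = -1042$)
$\left(2 + 5 \left(-1\right)\right) 65 + N = \left(2 + 5 \left(-1\right)\right) 65 - 1042 = \left(2 - 5\right) 65 - 1042 = \left(-3\right) 65 - 1042 = -195 - 1042 = -1237$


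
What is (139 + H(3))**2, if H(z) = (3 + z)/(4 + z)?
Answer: 958441/49 ≈ 19560.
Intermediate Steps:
H(z) = (3 + z)/(4 + z)
(139 + H(3))**2 = (139 + (3 + 3)/(4 + 3))**2 = (139 + 6/7)**2 = (979/7)**2 = 958441/49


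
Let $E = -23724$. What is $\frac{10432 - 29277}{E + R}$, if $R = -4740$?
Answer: $\frac{18845}{28464} \approx 0.66206$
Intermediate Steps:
$\frac{10432 - 29277}{E + R} = \frac{10432 - 29277}{-23724 - 4740} = - \frac{18845}{-28464} = \left(-18845\right) \left(- \frac{1}{28464}\right) = \frac{18845}{28464}$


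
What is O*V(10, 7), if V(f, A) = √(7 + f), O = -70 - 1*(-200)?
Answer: 130*√17 ≈ 536.00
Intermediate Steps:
O = 130 (O = -70 + 200 = 130)
O*V(10, 7) = 130*√(7 + 10) = 130*√17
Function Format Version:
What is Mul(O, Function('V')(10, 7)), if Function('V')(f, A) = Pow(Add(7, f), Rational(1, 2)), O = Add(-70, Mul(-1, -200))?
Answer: Mul(130, Pow(17, Rational(1, 2))) ≈ 536.00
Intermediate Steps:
O = 130 (O = Add(-70, 200) = 130)
Mul(O, Function('V')(10, 7)) = Mul(130, Pow(Add(7, 10), Rational(1, 2))) = Mul(130, Pow(17, Rational(1, 2)))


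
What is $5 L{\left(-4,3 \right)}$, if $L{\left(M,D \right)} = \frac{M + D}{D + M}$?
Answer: $5$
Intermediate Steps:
$L{\left(M,D \right)} = 1$ ($L{\left(M,D \right)} = \frac{D + M}{D + M} = 1$)
$5 L{\left(-4,3 \right)} = 5 \cdot 1 = 5$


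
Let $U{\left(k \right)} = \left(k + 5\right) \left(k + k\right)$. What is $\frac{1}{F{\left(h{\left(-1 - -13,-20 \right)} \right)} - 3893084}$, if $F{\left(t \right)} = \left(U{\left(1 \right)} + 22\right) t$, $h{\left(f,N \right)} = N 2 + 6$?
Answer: $- \frac{1}{3894240} \approx -2.5679 \cdot 10^{-7}$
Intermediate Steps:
$U{\left(k \right)} = 2 k \left(5 + k\right)$ ($U{\left(k \right)} = \left(5 + k\right) 2 k = 2 k \left(5 + k\right)$)
$h{\left(f,N \right)} = 6 + 2 N$ ($h{\left(f,N \right)} = 2 N + 6 = 6 + 2 N$)
$F{\left(t \right)} = 34 t$ ($F{\left(t \right)} = \left(2 \cdot 1 \left(5 + 1\right) + 22\right) t = \left(2 \cdot 1 \cdot 6 + 22\right) t = \left(12 + 22\right) t = 34 t$)
$\frac{1}{F{\left(h{\left(-1 - -13,-20 \right)} \right)} - 3893084} = \frac{1}{34 \left(6 + 2 \left(-20\right)\right) - 3893084} = \frac{1}{34 \left(6 - 40\right) - 3893084} = \frac{1}{34 \left(-34\right) - 3893084} = \frac{1}{-1156 - 3893084} = \frac{1}{-3894240} = - \frac{1}{3894240}$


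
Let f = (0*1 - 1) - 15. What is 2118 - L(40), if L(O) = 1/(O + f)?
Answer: 50831/24 ≈ 2118.0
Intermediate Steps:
f = -16 (f = (0 - 1) - 15 = -1 - 15 = -16)
L(O) = 1/(-16 + O) (L(O) = 1/(O - 16) = 1/(-16 + O))
2118 - L(40) = 2118 - 1/(-16 + 40) = 2118 - 1/24 = 50831/24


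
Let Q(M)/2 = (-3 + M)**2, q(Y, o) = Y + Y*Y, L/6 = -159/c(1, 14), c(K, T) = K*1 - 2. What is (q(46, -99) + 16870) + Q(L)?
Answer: 1827834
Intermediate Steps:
c(K, T) = -2 + K (c(K, T) = K - 2 = -2 + K)
L = 954 (L = 6*(-159/(-2 + 1)) = 6*(-159/(-1)) = 6*(-159*(-1)) = 6*159 = 954)
q(Y, o) = Y + Y**2
Q(M) = 2*(-3 + M)**2
(q(46, -99) + 16870) + Q(L) = (46*(1 + 46) + 16870) + 2*(-3 + 954)**2 = (46*47 + 16870) + 2*951**2 = (2162 + 16870) + 2*904401 = 19032 + 1808802 = 1827834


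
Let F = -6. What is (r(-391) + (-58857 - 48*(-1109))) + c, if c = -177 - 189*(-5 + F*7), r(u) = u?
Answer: 2690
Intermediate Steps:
c = 8706 (c = -177 - 189*(-5 - 6*7) = -177 - 189*(-5 - 42) = -177 - 189*(-47) = -177 + 8883 = 8706)
(r(-391) + (-58857 - 48*(-1109))) + c = (-391 + (-58857 - 48*(-1109))) + 8706 = (-391 + (-58857 - 1*(-53232))) + 8706 = (-391 + (-58857 + 53232)) + 8706 = (-391 - 5625) + 8706 = -6016 + 8706 = 2690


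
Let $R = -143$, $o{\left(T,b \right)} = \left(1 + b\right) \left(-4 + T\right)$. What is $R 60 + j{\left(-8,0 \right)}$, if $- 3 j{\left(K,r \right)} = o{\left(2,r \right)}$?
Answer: $- \frac{25738}{3} \approx -8579.3$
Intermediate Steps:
$j{\left(K,r \right)} = \frac{2}{3} + \frac{2 r}{3}$ ($j{\left(K,r \right)} = - \frac{-4 + 2 - 4 r + 2 r}{3} = - \frac{-2 - 2 r}{3} = \frac{2}{3} + \frac{2 r}{3}$)
$R 60 + j{\left(-8,0 \right)} = \left(-143\right) 60 + \left(\frac{2}{3} + \frac{2}{3} \cdot 0\right) = -8580 + \left(\frac{2}{3} + 0\right) = -8580 + \frac{2}{3} = - \frac{25738}{3}$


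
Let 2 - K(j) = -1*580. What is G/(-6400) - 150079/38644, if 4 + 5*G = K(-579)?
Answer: -603108029/154576000 ≈ -3.9017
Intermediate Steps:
K(j) = 582 (K(j) = 2 - (-1)*580 = 2 - 1*(-580) = 2 + 580 = 582)
G = 578/5 (G = -⅘ + (⅕)*582 = -⅘ + 582/5 = 578/5 ≈ 115.60)
G/(-6400) - 150079/38644 = (578/5)/(-6400) - 150079/38644 = (578/5)*(-1/6400) - 150079*1/38644 = -289/16000 - 150079/38644 = -603108029/154576000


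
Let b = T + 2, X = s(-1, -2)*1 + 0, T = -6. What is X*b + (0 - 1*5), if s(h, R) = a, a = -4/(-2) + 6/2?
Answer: -25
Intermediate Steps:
a = 5 (a = -4*(-½) + 6*(½) = 2 + 3 = 5)
s(h, R) = 5
X = 5 (X = 5*1 + 0 = 5 + 0 = 5)
b = -4 (b = -6 + 2 = -4)
X*b + (0 - 1*5) = 5*(-4) + (0 - 1*5) = -20 + (0 - 5) = -20 - 5 = -25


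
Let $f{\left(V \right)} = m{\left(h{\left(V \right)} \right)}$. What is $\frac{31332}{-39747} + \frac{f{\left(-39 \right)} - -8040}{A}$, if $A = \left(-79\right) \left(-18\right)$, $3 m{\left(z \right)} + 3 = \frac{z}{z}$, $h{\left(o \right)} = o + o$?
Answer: $\frac{137492639}{28260117} \approx 4.8652$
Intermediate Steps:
$h{\left(o \right)} = 2 o$
$m{\left(z \right)} = - \frac{2}{3}$ ($m{\left(z \right)} = -1 + \frac{z \frac{1}{z}}{3} = -1 + \frac{1}{3} \cdot 1 = -1 + \frac{1}{3} = - \frac{2}{3}$)
$f{\left(V \right)} = - \frac{2}{3}$
$A = 1422$
$\frac{31332}{-39747} + \frac{f{\left(-39 \right)} - -8040}{A} = \frac{31332}{-39747} + \frac{- \frac{2}{3} - -8040}{1422} = 31332 \left(- \frac{1}{39747}\right) + \left(- \frac{2}{3} + 8040\right) \frac{1}{1422} = - \frac{10444}{13249} + \frac{24118}{3} \cdot \frac{1}{1422} = - \frac{10444}{13249} + \frac{12059}{2133} = \frac{137492639}{28260117}$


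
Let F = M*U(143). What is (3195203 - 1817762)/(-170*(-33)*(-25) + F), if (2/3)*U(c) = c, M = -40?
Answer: -459147/49610 ≈ -9.2551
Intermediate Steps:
U(c) = 3*c/2
F = -8580 (F = -60*143 = -40*429/2 = -8580)
(3195203 - 1817762)/(-170*(-33)*(-25) + F) = (3195203 - 1817762)/(-170*(-33)*(-25) - 8580) = 1377441/(5610*(-25) - 8580) = 1377441/(-140250 - 8580) = 1377441/(-148830) = 1377441*(-1/148830) = -459147/49610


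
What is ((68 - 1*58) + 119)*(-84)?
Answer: -10836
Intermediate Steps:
((68 - 1*58) + 119)*(-84) = ((68 - 58) + 119)*(-84) = (10 + 119)*(-84) = 129*(-84) = -10836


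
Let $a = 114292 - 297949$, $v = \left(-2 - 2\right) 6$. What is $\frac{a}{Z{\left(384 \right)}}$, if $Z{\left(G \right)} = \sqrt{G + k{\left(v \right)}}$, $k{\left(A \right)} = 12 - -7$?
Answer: $- \frac{183657 \sqrt{403}}{403} \approx -9148.6$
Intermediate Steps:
$v = -24$ ($v = \left(-4\right) 6 = -24$)
$k{\left(A \right)} = 19$ ($k{\left(A \right)} = 12 + 7 = 19$)
$Z{\left(G \right)} = \sqrt{19 + G}$ ($Z{\left(G \right)} = \sqrt{G + 19} = \sqrt{19 + G}$)
$a = -183657$
$\frac{a}{Z{\left(384 \right)}} = - \frac{183657}{\sqrt{19 + 384}} = - \frac{183657}{\sqrt{403}} = - 183657 \frac{\sqrt{403}}{403} = - \frac{183657 \sqrt{403}}{403}$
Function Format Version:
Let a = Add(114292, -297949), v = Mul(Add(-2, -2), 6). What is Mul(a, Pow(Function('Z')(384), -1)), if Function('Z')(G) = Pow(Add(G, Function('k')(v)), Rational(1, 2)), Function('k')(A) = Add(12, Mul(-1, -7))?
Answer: Mul(Rational(-183657, 403), Pow(403, Rational(1, 2))) ≈ -9148.6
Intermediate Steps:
v = -24 (v = Mul(-4, 6) = -24)
Function('k')(A) = 19 (Function('k')(A) = Add(12, 7) = 19)
Function('Z')(G) = Pow(Add(19, G), Rational(1, 2)) (Function('Z')(G) = Pow(Add(G, 19), Rational(1, 2)) = Pow(Add(19, G), Rational(1, 2)))
a = -183657
Mul(a, Pow(Function('Z')(384), -1)) = Mul(-183657, Pow(Pow(Add(19, 384), Rational(1, 2)), -1)) = Mul(-183657, Pow(Pow(403, Rational(1, 2)), -1)) = Mul(-183657, Mul(Rational(1, 403), Pow(403, Rational(1, 2)))) = Mul(Rational(-183657, 403), Pow(403, Rational(1, 2)))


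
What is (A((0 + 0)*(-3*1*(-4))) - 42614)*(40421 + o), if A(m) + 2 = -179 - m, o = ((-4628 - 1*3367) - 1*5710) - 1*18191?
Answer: -364827375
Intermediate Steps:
o = -31896 (o = ((-4628 - 3367) - 5710) - 18191 = (-7995 - 5710) - 18191 = -13705 - 18191 = -31896)
A(m) = -181 - m (A(m) = -2 + (-179 - m) = -181 - m)
(A((0 + 0)*(-3*1*(-4))) - 42614)*(40421 + o) = ((-181 - (0 + 0)*-3*1*(-4)) - 42614)*(40421 - 31896) = ((-181 - 0*(-3*(-4))) - 42614)*8525 = ((-181 - 0*12) - 42614)*8525 = ((-181 - 1*0) - 42614)*8525 = ((-181 + 0) - 42614)*8525 = (-181 - 42614)*8525 = -42795*8525 = -364827375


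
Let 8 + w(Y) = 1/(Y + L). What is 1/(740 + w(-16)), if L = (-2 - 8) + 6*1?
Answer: 20/14639 ≈ 0.0013662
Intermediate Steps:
L = -4 (L = -10 + 6 = -4)
w(Y) = -8 + 1/(-4 + Y) (w(Y) = -8 + 1/(Y - 4) = -8 + 1/(-4 + Y))
1/(740 + w(-16)) = 1/(740 + (33 - 8*(-16))/(-4 - 16)) = 1/(740 + (33 + 128)/(-20)) = 1/(740 - 1/20*161) = 1/(740 - 161/20) = 1/(14639/20) = 20/14639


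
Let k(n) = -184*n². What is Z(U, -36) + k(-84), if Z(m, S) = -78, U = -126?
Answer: -1298382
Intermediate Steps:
Z(U, -36) + k(-84) = -78 - 184*(-84)² = -78 - 184*7056 = -78 - 1298304 = -1298382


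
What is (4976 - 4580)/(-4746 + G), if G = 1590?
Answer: -33/263 ≈ -0.12548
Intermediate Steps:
(4976 - 4580)/(-4746 + G) = (4976 - 4580)/(-4746 + 1590) = 396/(-3156) = 396*(-1/3156) = -33/263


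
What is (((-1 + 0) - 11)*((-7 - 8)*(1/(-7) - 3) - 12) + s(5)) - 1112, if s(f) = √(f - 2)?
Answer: -10736/7 + √3 ≈ -1532.0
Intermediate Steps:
s(f) = √(-2 + f)
(((-1 + 0) - 11)*((-7 - 8)*(1/(-7) - 3) - 12) + s(5)) - 1112 = (((-1 + 0) - 11)*((-7 - 8)*(1/(-7) - 3) - 12) + √(-2 + 5)) - 1112 = ((-1 - 11)*(-15*(-⅐ - 3) - 12) + √3) - 1112 = (-12*(-15*(-22/7) - 12) + √3) - 1112 = (-12*(330/7 - 12) + √3) - 1112 = (-12*246/7 + √3) - 1112 = (-2952/7 + √3) - 1112 = -10736/7 + √3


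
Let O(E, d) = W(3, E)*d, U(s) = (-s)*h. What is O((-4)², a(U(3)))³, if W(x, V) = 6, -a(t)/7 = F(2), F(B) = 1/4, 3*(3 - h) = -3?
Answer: -9261/8 ≈ -1157.6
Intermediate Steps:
h = 4 (h = 3 - ⅓*(-3) = 3 + 1 = 4)
U(s) = -4*s (U(s) = -s*4 = -4*s)
F(B) = ¼
a(t) = -7/4 (a(t) = -7*¼ = -7/4)
O(E, d) = 6*d
O((-4)², a(U(3)))³ = (6*(-7/4))³ = (-21/2)³ = -9261/8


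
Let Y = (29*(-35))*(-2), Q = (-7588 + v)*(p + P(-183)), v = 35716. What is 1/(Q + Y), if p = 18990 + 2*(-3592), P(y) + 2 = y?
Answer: 1/326877518 ≈ 3.0592e-9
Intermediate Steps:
P(y) = -2 + y
p = 11806 (p = 18990 - 7184 = 11806)
Q = 326875488 (Q = (-7588 + 35716)*(11806 + (-2 - 183)) = 28128*(11806 - 185) = 28128*11621 = 326875488)
Y = 2030 (Y = -1015*(-2) = 2030)
1/(Q + Y) = 1/(326875488 + 2030) = 1/326877518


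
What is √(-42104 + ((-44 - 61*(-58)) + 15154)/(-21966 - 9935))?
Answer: 4*I*√2678045787947/31901 ≈ 205.19*I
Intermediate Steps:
√(-42104 + ((-44 - 61*(-58)) + 15154)/(-21966 - 9935)) = √(-42104 + ((-44 + 3538) + 15154)/(-31901)) = √(-42104 + (3494 + 15154)*(-1/31901)) = √(-42104 + 18648*(-1/31901)) = √(-42104 - 18648/31901) = √(-1343178352/31901) = 4*I*√2678045787947/31901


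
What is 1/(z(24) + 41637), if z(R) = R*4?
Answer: 1/41733 ≈ 2.3962e-5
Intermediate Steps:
z(R) = 4*R
1/(z(24) + 41637) = 1/(4*24 + 41637) = 1/(96 + 41637) = 1/41733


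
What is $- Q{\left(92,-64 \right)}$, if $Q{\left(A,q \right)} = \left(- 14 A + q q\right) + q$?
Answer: $-2744$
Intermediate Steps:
$Q{\left(A,q \right)} = q + q^{2} - 14 A$ ($Q{\left(A,q \right)} = \left(- 14 A + q^{2}\right) + q = \left(q^{2} - 14 A\right) + q = q + q^{2} - 14 A$)
$- Q{\left(92,-64 \right)} = - (-64 + \left(-64\right)^{2} - 1288) = - (-64 + 4096 - 1288) = \left(-1\right) 2744 = -2744$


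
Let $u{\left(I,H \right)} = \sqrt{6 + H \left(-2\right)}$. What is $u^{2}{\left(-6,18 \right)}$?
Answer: $-30$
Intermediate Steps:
$u{\left(I,H \right)} = \sqrt{6 - 2 H}$
$u^{2}{\left(-6,18 \right)} = \left(\sqrt{6 - 36}\right)^{2} = \left(\sqrt{-30}\right)^{2} = \left(i \sqrt{30}\right)^{2} = -30$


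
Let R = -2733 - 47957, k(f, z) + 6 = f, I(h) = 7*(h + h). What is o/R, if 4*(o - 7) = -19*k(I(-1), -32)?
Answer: -51/25345 ≈ -0.0020122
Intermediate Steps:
I(h) = 14*h (I(h) = 7*(2*h) = 14*h)
k(f, z) = -6 + f
o = 102 (o = 7 + (-19*(-6 + 14*(-1)))/4 = 7 + (-19*(-6 - 14))/4 = 7 + (-19*(-20))/4 = 7 + (¼)*380 = 7 + 95 = 102)
R = -50690
o/R = 102/(-50690) = 102*(-1/50690) = -51/25345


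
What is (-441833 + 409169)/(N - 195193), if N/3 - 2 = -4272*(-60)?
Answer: -32664/573773 ≈ -0.056928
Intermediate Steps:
N = 768966 (N = 6 + 3*(-4272*(-60)) = 6 + 3*256320 = 6 + 768960 = 768966)
(-441833 + 409169)/(N - 195193) = (-441833 + 409169)/(768966 - 195193) = -32664/573773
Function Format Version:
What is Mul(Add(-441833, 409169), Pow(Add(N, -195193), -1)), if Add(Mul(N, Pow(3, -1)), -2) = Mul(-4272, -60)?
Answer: Rational(-32664, 573773) ≈ -0.056928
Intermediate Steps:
N = 768966 (N = Add(6, Mul(3, Mul(-4272, -60))) = Add(6, Mul(3, 256320)) = Add(6, 768960) = 768966)
Mul(Add(-441833, 409169), Pow(Add(N, -195193), -1)) = Mul(Add(-441833, 409169), Pow(Add(768966, -195193), -1)) = Mul(-32664, Pow(573773, -1)) = Mul(-32664, Rational(1, 573773)) = Rational(-32664, 573773)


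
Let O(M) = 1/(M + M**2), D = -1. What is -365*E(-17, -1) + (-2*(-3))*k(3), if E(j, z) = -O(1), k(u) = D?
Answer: 353/2 ≈ 176.50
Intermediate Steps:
k(u) = -1
E(j, z) = -1/2 (E(j, z) = -1/(1*(1 + 1)) = -1/2)
-365*E(-17, -1) + (-2*(-3))*k(3) = -365*(-1/2) - 2*(-3)*(-1) = 365/2 + 6*(-1) = 365/2 - 6 = 353/2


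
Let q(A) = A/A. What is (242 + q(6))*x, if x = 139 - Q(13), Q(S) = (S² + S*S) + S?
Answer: -51516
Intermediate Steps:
Q(S) = S + 2*S² (Q(S) = (S² + S²) + S = 2*S² + S = S + 2*S²)
q(A) = 1
x = -212 (x = 139 - 13*(1 + 2*13) = 139 - 13*(1 + 26) = 139 - 13*27 = 139 - 1*351 = 139 - 351 = -212)
(242 + q(6))*x = (242 + 1)*(-212) = 243*(-212) = -51516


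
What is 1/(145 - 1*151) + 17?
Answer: 101/6 ≈ 16.833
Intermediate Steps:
1/(145 - 1*151) + 17 = 1/(145 - 151) + 17 = 1/(-6) + 17 = -⅙ + 17 = 101/6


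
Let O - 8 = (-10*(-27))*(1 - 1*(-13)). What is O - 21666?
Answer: -17878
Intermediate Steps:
O = 3788 (O = 8 + (-10*(-27))*(1 - 1*(-13)) = 8 + 270*(1 + 13) = 8 + 270*14 = 8 + 3780 = 3788)
O - 21666 = 3788 - 21666 = -17878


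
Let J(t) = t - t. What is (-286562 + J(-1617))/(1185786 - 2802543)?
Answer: 286562/1616757 ≈ 0.17724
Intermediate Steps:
J(t) = 0
(-286562 + J(-1617))/(1185786 - 2802543) = (-286562 + 0)/(1185786 - 2802543) = -286562/(-1616757) = -286562*(-1/1616757) = 286562/1616757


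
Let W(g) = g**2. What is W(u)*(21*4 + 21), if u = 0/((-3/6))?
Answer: 0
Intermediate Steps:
u = 0 (u = 0/((-3*1/6)) = 0/(-1/2) = 0*(-2) = 0)
W(u)*(21*4 + 21) = 0**2*(21*4 + 21) = 0*(84 + 21) = 0*105 = 0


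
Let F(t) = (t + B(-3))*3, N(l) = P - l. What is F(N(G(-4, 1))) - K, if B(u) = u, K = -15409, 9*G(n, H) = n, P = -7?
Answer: 46141/3 ≈ 15380.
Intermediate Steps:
G(n, H) = n/9
N(l) = -7 - l
F(t) = -9 + 3*t (F(t) = (t - 3)*3 = (-3 + t)*3 = -9 + 3*t)
F(N(G(-4, 1))) - K = (-9 + 3*(-7 - (-4)/9)) - 1*(-15409) = (-9 + 3*(-7 - 1*(-4/9))) + 15409 = (-9 + 3*(-7 + 4/9)) + 15409 = (-9 + 3*(-59/9)) + 15409 = (-9 - 59/3) + 15409 = -86/3 + 15409 = 46141/3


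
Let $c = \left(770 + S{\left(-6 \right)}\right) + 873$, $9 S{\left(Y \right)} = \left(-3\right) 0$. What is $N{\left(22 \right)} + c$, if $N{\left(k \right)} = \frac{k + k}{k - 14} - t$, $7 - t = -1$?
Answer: $\frac{3281}{2} \approx 1640.5$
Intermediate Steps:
$t = 8$ ($t = 7 - -1 = 7 + 1 = 8$)
$S{\left(Y \right)} = 0$ ($S{\left(Y \right)} = \frac{\left(-3\right) 0}{9} = \frac{1}{9} \cdot 0 = 0$)
$c = 1643$ ($c = \left(770 + 0\right) + 873 = 770 + 873 = 1643$)
$N{\left(k \right)} = -8 + \frac{2 k}{-14 + k}$ ($N{\left(k \right)} = \frac{k + k}{k - 14} - 8 = \frac{2 k}{-14 + k} - 8 = -8 + \frac{2 k}{-14 + k}$)
$N{\left(22 \right)} + c = \frac{2 \left(56 - 66\right)}{-14 + 22} + 1643 = \frac{2 \left(56 - 66\right)}{8} + 1643 = 2 \cdot \frac{1}{8} \left(-10\right) + 1643 = - \frac{5}{2} + 1643 = \frac{3281}{2}$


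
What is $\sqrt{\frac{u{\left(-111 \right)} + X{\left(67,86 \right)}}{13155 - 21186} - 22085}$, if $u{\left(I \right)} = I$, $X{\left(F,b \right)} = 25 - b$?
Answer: $\frac{i \sqrt{1424414002353}}{8031} \approx 148.61 i$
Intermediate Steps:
$\sqrt{\frac{u{\left(-111 \right)} + X{\left(67,86 \right)}}{13155 - 21186} - 22085} = \sqrt{\frac{-111 + \left(25 - 86\right)}{13155 - 21186} - 22085} = \sqrt{\frac{-111 + \left(25 - 86\right)}{-8031} - 22085} = \sqrt{\left(-111 - 61\right) \left(- \frac{1}{8031}\right) - 22085} = \sqrt{\left(-172\right) \left(- \frac{1}{8031}\right) - 22085} = \sqrt{\frac{172}{8031} - 22085} = \sqrt{- \frac{177364463}{8031}} = \frac{i \sqrt{1424414002353}}{8031}$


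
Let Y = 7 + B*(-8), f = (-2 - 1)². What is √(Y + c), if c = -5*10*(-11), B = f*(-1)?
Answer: √629 ≈ 25.080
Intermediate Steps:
f = 9 (f = (-3)² = 9)
B = -9 (B = 9*(-1) = -9)
Y = 79 (Y = 7 - 9*(-8) = 7 + 72 = 79)
c = 550 (c = -50*(-11) = 550)
√(Y + c) = √(79 + 550) = √629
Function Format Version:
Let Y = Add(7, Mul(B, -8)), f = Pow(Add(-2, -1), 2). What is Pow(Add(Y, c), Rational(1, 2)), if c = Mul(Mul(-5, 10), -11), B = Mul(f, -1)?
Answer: Pow(629, Rational(1, 2)) ≈ 25.080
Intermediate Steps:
f = 9 (f = Pow(-3, 2) = 9)
B = -9 (B = Mul(9, -1) = -9)
Y = 79 (Y = Add(7, Mul(-9, -8)) = Add(7, 72) = 79)
c = 550 (c = Mul(-50, -11) = 550)
Pow(Add(Y, c), Rational(1, 2)) = Pow(Add(79, 550), Rational(1, 2)) = Pow(629, Rational(1, 2))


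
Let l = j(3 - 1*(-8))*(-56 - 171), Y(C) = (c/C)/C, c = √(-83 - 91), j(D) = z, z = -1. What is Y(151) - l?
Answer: -227 + I*√174/22801 ≈ -227.0 + 0.00057852*I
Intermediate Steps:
j(D) = -1
c = I*√174 (c = √(-174) = I*√174 ≈ 13.191*I)
Y(C) = I*√174/C² (Y(C) = ((I*√174)/C)/C = (I*√174/C)/C = I*√174/C²)
l = 227 (l = -(-56 - 171) = -1*(-227) = 227)
Y(151) - l = I*√174/151² - 1*227 = I*√174*(1/22801) - 227 = I*√174/22801 - 227 = -227 + I*√174/22801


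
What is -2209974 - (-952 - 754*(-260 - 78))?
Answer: -2463874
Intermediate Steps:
-2209974 - (-952 - 754*(-260 - 78)) = -2209974 - (-952 - 754*(-338)) = -2209974 - (-952 + 254852) = -2209974 - 1*253900 = -2209974 - 253900 = -2463874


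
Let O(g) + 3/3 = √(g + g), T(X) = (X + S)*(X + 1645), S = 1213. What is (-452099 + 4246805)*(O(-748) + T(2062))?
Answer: 46069339795344 + 7589412*I*√374 ≈ 4.6069e+13 + 1.4677e+8*I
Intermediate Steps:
T(X) = (1213 + X)*(1645 + X) (T(X) = (X + 1213)*(X + 1645) = (1213 + X)*(1645 + X))
O(g) = -1 + √2*√g (O(g) = -1 + √(g + g) = -1 + √(2*g) = -1 + √2*√g)
(-452099 + 4246805)*(O(-748) + T(2062)) = (-452099 + 4246805)*((-1 + √2*√(-748)) + (1995385 + 2062² + 2858*2062)) = 3794706*((-1 + √2*(2*I*√187)) + (1995385 + 4251844 + 5893196)) = 3794706*((-1 + 2*I*√374) + 12140425) = 3794706*(12140424 + 2*I*√374) = 46069339795344 + 7589412*I*√374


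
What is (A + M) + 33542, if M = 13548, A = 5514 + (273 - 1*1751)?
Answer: 51126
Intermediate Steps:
A = 4036 (A = 5514 + (273 - 1751) = 5514 - 1478 = 4036)
(A + M) + 33542 = (4036 + 13548) + 33542 = 17584 + 33542 = 51126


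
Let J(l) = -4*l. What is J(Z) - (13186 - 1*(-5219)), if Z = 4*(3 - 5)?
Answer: -18373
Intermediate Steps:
Z = -8 (Z = 4*(-2) = -8)
J(Z) - (13186 - 1*(-5219)) = -4*(-8) - (13186 - 1*(-5219)) = 32 - (13186 + 5219) = 32 - 1*18405 = 32 - 18405 = -18373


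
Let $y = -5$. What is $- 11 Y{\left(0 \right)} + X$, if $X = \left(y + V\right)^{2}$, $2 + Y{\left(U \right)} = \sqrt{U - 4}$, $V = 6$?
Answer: $23 - 22 i \approx 23.0 - 22.0 i$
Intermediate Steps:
$Y{\left(U \right)} = -2 + \sqrt{-4 + U}$ ($Y{\left(U \right)} = -2 + \sqrt{U - 4} = -2 + \sqrt{-4 + U}$)
$X = 1$ ($X = \left(-5 + 6\right)^{2} = 1^{2} = 1$)
$- 11 Y{\left(0 \right)} + X = - 11 \left(-2 + \sqrt{-4 + 0}\right) + 1 = - 11 \left(-2 + \sqrt{-4}\right) + 1 = - 11 \left(-2 + 2 i\right) + 1 = \left(22 - 22 i\right) + 1 = 23 - 22 i$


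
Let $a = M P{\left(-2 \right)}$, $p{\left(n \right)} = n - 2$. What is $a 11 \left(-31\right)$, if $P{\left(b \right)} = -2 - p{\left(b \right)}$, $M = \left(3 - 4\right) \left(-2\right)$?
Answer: $-1364$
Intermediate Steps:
$p{\left(n \right)} = -2 + n$
$M = 2$ ($M = \left(-1\right) \left(-2\right) = 2$)
$P{\left(b \right)} = - b$ ($P{\left(b \right)} = -2 - \left(-2 + b\right) = - b$)
$a = 4$ ($a = 2 \left(\left(-1\right) \left(-2\right)\right) = 2 \cdot 2 = 4$)
$a 11 \left(-31\right) = 4 \cdot 11 \left(-31\right) = 44 \left(-31\right) = -1364$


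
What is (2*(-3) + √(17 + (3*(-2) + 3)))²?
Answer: (6 - √14)² ≈ 5.1001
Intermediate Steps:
(2*(-3) + √(17 + (3*(-2) + 3)))² = (-6 + √(17 + (-6 + 3)))² = (-6 + √(17 - 3))² = (-6 + √14)²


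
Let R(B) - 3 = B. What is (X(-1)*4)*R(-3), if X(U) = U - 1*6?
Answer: 0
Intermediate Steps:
R(B) = 3 + B
X(U) = -6 + U (X(U) = U - 6 = -6 + U)
(X(-1)*4)*R(-3) = ((-6 - 1)*4)*(3 - 3) = -7*4*0 = -28*0 = 0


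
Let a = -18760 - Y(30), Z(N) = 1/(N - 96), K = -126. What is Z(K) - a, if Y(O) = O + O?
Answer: 4178039/222 ≈ 18820.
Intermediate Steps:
Z(N) = 1/(-96 + N)
Y(O) = 2*O
a = -18820 (a = -18760 - 2*30 = -18760 - 1*60 = -18760 - 60 = -18820)
Z(K) - a = 1/(-96 - 126) - 1*(-18820) = 1/(-222) + 18820 = -1/222 + 18820 = 4178039/222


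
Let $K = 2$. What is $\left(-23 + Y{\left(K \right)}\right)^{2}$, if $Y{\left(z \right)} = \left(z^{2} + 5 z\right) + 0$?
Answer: $81$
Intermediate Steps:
$Y{\left(z \right)} = z^{2} + 5 z$
$\left(-23 + Y{\left(K \right)}\right)^{2} = \left(-23 + 2 \left(5 + 2\right)\right)^{2} = \left(-23 + 2 \cdot 7\right)^{2} = \left(-23 + 14\right)^{2} = \left(-9\right)^{2} = 81$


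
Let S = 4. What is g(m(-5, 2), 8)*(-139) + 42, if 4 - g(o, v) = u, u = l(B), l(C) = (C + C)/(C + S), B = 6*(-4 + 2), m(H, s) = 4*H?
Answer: -97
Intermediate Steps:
B = -12 (B = 6*(-2) = -12)
l(C) = 2*C/(4 + C) (l(C) = (C + C)/(C + 4) = (2*C)/(4 + C) = 2*C/(4 + C))
u = 3 (u = 2*(-12)/(4 - 12) = 2*(-12)/(-8) = 2*(-12)*(-1/8) = 3)
g(o, v) = 1 (g(o, v) = 4 - 1*3 = 4 - 3 = 1)
g(m(-5, 2), 8)*(-139) + 42 = 1*(-139) + 42 = -139 + 42 = -97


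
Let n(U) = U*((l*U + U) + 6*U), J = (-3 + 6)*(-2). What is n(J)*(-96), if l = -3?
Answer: -13824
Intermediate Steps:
J = -6 (J = 3*(-2) = -6)
n(U) = 4*U² (n(U) = U*((-3*U + U) + 6*U) = U*(-2*U + 6*U) = U*(4*U) = 4*U²)
n(J)*(-96) = (4*(-6)²)*(-96) = (4*36)*(-96) = 144*(-96) = -13824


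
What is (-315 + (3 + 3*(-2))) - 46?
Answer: -364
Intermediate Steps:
(-315 + (3 + 3*(-2))) - 46 = (-315 + (3 - 6)) - 46 = (-315 - 3) - 46 = -318 - 46 = -364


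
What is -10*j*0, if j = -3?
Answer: 0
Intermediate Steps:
-10*j*0 = -10*(-3)*0 = 30*0 = 0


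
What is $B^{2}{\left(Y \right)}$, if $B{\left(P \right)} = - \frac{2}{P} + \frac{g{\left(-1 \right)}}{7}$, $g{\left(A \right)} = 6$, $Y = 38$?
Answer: $\frac{11449}{17689} \approx 0.64724$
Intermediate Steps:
$B{\left(P \right)} = \frac{6}{7} - \frac{2}{P}$ ($B{\left(P \right)} = - \frac{2}{P} + \frac{6}{7} = \frac{6}{7} - \frac{2}{P}$)
$B^{2}{\left(Y \right)} = \left(\frac{6}{7} - \frac{2}{38}\right)^{2} = \left(\frac{6}{7} - \frac{1}{19}\right)^{2} = \left(\frac{107}{133}\right)^{2} = \frac{11449}{17689}$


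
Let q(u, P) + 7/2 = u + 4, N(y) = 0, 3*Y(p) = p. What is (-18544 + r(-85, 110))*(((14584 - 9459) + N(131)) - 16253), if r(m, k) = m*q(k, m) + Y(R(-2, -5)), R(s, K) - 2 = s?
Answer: 310877372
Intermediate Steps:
R(s, K) = 2 + s
Y(p) = p/3
q(u, P) = ½ + u (q(u, P) = -7/2 + (u + 4) = -7/2 + (4 + u) = ½ + u)
r(m, k) = m*(½ + k) (r(m, k) = m*(½ + k) + (2 - 2)/3 = m*(½ + k) + (⅓)*0 = m*(½ + k) + 0 = m*(½ + k))
(-18544 + r(-85, 110))*(((14584 - 9459) + N(131)) - 16253) = (-18544 - 85*(½ + 110))*(((14584 - 9459) + 0) - 16253) = (-18544 - 85*221/2)*((5125 + 0) - 16253) = (-18544 - 18785/2)*(5125 - 16253) = -55873/2*(-11128) = 310877372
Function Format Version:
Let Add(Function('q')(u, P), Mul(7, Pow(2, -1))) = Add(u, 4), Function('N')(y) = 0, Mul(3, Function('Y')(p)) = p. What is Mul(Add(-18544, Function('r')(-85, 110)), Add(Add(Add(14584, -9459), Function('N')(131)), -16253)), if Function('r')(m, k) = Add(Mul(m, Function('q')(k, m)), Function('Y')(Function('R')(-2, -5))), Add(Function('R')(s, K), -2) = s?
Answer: 310877372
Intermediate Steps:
Function('R')(s, K) = Add(2, s)
Function('Y')(p) = Mul(Rational(1, 3), p)
Function('q')(u, P) = Add(Rational(1, 2), u) (Function('q')(u, P) = Add(Rational(-7, 2), Add(u, 4)) = Add(Rational(-7, 2), Add(4, u)) = Add(Rational(1, 2), u))
Function('r')(m, k) = Mul(m, Add(Rational(1, 2), k)) (Function('r')(m, k) = Add(Mul(m, Add(Rational(1, 2), k)), Mul(Rational(1, 3), Add(2, -2))) = Add(Mul(m, Add(Rational(1, 2), k)), Mul(Rational(1, 3), 0)) = Add(Mul(m, Add(Rational(1, 2), k)), 0) = Mul(m, Add(Rational(1, 2), k)))
Mul(Add(-18544, Function('r')(-85, 110)), Add(Add(Add(14584, -9459), Function('N')(131)), -16253)) = Mul(Add(-18544, Mul(-85, Add(Rational(1, 2), 110))), Add(Add(Add(14584, -9459), 0), -16253)) = Mul(Add(-18544, Mul(-85, Rational(221, 2))), Add(Add(5125, 0), -16253)) = Mul(Add(-18544, Rational(-18785, 2)), Add(5125, -16253)) = Mul(Rational(-55873, 2), -11128) = 310877372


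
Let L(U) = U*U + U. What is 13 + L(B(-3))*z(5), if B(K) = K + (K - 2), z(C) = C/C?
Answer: 69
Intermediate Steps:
z(C) = 1
B(K) = -2 + 2*K (B(K) = K + (-2 + K) = -2 + 2*K)
L(U) = U + U² (L(U) = U² + U = U + U²)
13 + L(B(-3))*z(5) = 13 + ((-2 + 2*(-3))*(1 + (-2 + 2*(-3))))*1 = 13 + ((-2 - 6)*(1 + (-2 - 6)))*1 = 13 - 8*(1 - 8)*1 = 13 - 8*(-7)*1 = 13 + 56*1 = 13 + 56 = 69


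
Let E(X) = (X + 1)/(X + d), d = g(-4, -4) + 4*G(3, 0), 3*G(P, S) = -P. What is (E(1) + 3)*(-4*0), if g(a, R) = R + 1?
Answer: 0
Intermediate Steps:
g(a, R) = 1 + R
G(P, S) = -P/3 (G(P, S) = (-P)/3 = -P/3)
d = -7 (d = (1 - 4) + 4*(-⅓*3) = -3 + 4*(-1) = -3 - 4 = -7)
E(X) = (1 + X)/(-7 + X) (E(X) = (X + 1)/(X - 7) = (1 + X)/(-7 + X))
(E(1) + 3)*(-4*0) = ((1 + 1)/(-7 + 1) + 3)*(-4*0) = (2/(-6) + 3)*0 = (-⅙*2 + 3)*0 = (-⅓ + 3)*0 = (8/3)*0 = 0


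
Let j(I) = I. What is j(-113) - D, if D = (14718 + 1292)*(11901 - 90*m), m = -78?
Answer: -302925323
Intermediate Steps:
D = 302925210 (D = (14718 + 1292)*(11901 - 90*(-78)) = 16010*(11901 + 7020) = 16010*18921 = 302925210)
j(-113) - D = -113 - 1*302925210 = -113 - 302925210 = -302925323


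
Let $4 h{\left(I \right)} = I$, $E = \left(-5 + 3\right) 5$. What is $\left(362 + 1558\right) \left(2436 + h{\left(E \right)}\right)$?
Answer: $4672320$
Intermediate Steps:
$E = -10$ ($E = \left(-2\right) 5 = -10$)
$h{\left(I \right)} = \frac{I}{4}$
$\left(362 + 1558\right) \left(2436 + h{\left(E \right)}\right) = \left(362 + 1558\right) \left(2436 + \frac{1}{4} \left(-10\right)\right) = 1920 \left(2436 - \frac{5}{2}\right) = 1920 \cdot \frac{4867}{2} = 4672320$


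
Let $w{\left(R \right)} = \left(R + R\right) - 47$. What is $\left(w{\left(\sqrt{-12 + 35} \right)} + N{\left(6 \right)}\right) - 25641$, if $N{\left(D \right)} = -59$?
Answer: $-25747 + 2 \sqrt{23} \approx -25737.0$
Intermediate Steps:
$w{\left(R \right)} = -47 + 2 R$ ($w{\left(R \right)} = 2 R - 47 = -47 + 2 R$)
$\left(w{\left(\sqrt{-12 + 35} \right)} + N{\left(6 \right)}\right) - 25641 = \left(\left(-47 + 2 \sqrt{-12 + 35}\right) - 59\right) - 25641 = \left(\left(-47 + 2 \sqrt{23}\right) - 59\right) - 25641 = \left(-106 + 2 \sqrt{23}\right) - 25641 = -25747 + 2 \sqrt{23}$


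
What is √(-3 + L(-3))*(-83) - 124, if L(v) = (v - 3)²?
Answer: -124 - 83*√33 ≈ -600.80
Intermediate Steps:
L(v) = (-3 + v)²
√(-3 + L(-3))*(-83) - 124 = √(-3 + (-3 - 3)²)*(-83) - 124 = √(-3 + (-6)²)*(-83) - 124 = √(-3 + 36)*(-83) - 124 = √33*(-83) - 124 = -83*√33 - 124 = -124 - 83*√33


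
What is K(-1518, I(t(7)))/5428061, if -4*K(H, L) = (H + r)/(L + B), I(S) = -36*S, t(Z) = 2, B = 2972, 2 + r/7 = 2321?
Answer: -2943/12593101520 ≈ -2.3370e-7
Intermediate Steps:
r = 16233 (r = -14 + 7*2321 = -14 + 16247 = 16233)
K(H, L) = -(16233 + H)/(4*(2972 + L)) (K(H, L) = -(H + 16233)/(4*(L + 2972)) = -(16233 + H)/(4*(2972 + L)))
K(-1518, I(t(7)))/5428061 = ((-16233 - 1*(-1518))/(4*(2972 - 36*2)))/5428061 = ((-16233 + 1518)/(4*(2972 - 72)))*(1/5428061) = ((¼)*(-14715)/2900)*(1/5428061) = ((¼)*(1/2900)*(-14715))*(1/5428061) = -2943/2320*1/5428061 = -2943/12593101520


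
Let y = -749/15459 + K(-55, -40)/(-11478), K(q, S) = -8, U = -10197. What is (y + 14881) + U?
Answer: 138518833603/29573067 ≈ 4684.0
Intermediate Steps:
y = -1412225/29573067 (y = -749/15459 - 8/(-11478) = -749*1/15459 - 8*(-1/11478) = -749/15459 + 4/5739 = -1412225/29573067 ≈ -0.047754)
(y + 14881) + U = (-1412225/29573067 + 14881) - 10197 = 440075397802/29573067 - 10197 = 138518833603/29573067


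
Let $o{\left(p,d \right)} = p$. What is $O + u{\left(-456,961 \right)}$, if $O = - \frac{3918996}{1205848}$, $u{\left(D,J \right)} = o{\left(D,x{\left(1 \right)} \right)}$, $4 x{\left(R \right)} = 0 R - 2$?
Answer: $- \frac{138446421}{301462} \approx -459.25$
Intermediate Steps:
$x{\left(R \right)} = - \frac{1}{2}$ ($x{\left(R \right)} = \frac{0 R - 2}{4} = \frac{0 - 2}{4} = \frac{1}{4} \left(-2\right) = - \frac{1}{2}$)
$u{\left(D,J \right)} = D$
$O = - \frac{979749}{301462}$ ($O = \left(-3918996\right) \frac{1}{1205848} = - \frac{979749}{301462} \approx -3.25$)
$O + u{\left(-456,961 \right)} = - \frac{979749}{301462} - 456 = - \frac{138446421}{301462}$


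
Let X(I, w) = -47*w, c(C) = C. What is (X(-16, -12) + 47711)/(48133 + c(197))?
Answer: 9655/9666 ≈ 0.99886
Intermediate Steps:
(X(-16, -12) + 47711)/(48133 + c(197)) = (-47*(-12) + 47711)/(48133 + 197) = (564 + 47711)/48330 = 48275*(1/48330) = 9655/9666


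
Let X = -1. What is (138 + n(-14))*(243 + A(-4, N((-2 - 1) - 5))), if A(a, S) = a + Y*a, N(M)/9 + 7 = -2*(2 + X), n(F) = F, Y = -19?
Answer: 39060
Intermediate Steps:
N(M) = -81 (N(M) = -63 + 9*(-2*(2 - 1)) = -63 + 9*(-2*1) = -63 + 9*(-2) = -63 - 18 = -81)
A(a, S) = -18*a (A(a, S) = a - 19*a = -18*a)
(138 + n(-14))*(243 + A(-4, N((-2 - 1) - 5))) = (138 - 14)*(243 - 18*(-4)) = 124*(243 + 72) = 124*315 = 39060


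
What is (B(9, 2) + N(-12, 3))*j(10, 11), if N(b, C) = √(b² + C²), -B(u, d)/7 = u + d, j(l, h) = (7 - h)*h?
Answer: 3388 - 132*√17 ≈ 2843.8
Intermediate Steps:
j(l, h) = h*(7 - h)
B(u, d) = -7*d - 7*u (B(u, d) = -7*(u + d) = -7*(d + u) = -7*d - 7*u)
N(b, C) = √(C² + b²)
(B(9, 2) + N(-12, 3))*j(10, 11) = ((-7*2 - 7*9) + √(3² + (-12)²))*(11*(7 - 1*11)) = ((-14 - 63) + √(9 + 144))*(11*(7 - 11)) = (-77 + √153)*(11*(-4)) = (-77 + 3*√17)*(-44) = 3388 - 132*√17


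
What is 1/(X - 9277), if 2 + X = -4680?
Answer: -1/13959 ≈ -7.1638e-5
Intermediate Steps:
X = -4682 (X = -2 - 4680 = -4682)
1/(X - 9277) = 1/(-4682 - 9277) = 1/(-13959) = -1/13959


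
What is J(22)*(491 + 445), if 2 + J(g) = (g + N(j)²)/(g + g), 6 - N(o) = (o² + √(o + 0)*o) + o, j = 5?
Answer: 148590/11 + 56160*√5/11 ≈ 24924.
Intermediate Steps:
N(o) = 6 - o - o² - o^(3/2) (N(o) = 6 - ((o² + √(o + 0)*o) + o) = 6 - ((o² + √o*o) + o) = 6 - ((o² + o^(3/2)) + o) = 6 - (o + o² + o^(3/2)) = 6 + (-o - o² - o^(3/2)) = 6 - o - o² - o^(3/2))
J(g) = -2 + (g + (-24 - 5*√5)²)/(2*g) (J(g) = -2 + (g + (6 - 1*5 - 1*5² - 5^(3/2))²)/(g + g) = -2 + (g + (6 - 5 - 1*25 - 5*√5)²)/((2*g)) = -2 + (g + (6 - 5 - 25 - 5*√5)²)*(1/(2*g)) = -2 + (g + (-24 - 5*√5)²)*(1/(2*g)) = -2 + (g + (-24 - 5*√5)²)/(2*g))
J(22)*(491 + 445) = ((½)*(701 - 3*22 + 240*√5)/22)*(491 + 445) = ((½)*(1/22)*(701 - 66 + 240*√5))*936 = ((½)*(1/22)*(635 + 240*√5))*936 = (635/44 + 60*√5/11)*936 = 148590/11 + 56160*√5/11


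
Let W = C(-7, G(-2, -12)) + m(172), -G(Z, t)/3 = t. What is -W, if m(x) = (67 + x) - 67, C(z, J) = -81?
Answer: -91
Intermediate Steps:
G(Z, t) = -3*t
m(x) = x
W = 91 (W = -81 + 172 = 91)
-W = -1*91 = -91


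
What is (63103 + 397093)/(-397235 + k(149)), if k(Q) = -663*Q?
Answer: -230098/248011 ≈ -0.92777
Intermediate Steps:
(63103 + 397093)/(-397235 + k(149)) = (63103 + 397093)/(-397235 - 663*149) = 460196/(-397235 - 98787) = 460196/(-496022) = 460196*(-1/496022) = -230098/248011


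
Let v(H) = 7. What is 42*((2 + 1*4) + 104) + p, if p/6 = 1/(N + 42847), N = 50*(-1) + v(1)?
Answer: 32959081/7134 ≈ 4620.0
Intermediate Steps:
N = -43 (N = 50*(-1) + 7 = -50 + 7 = -43)
p = 1/7134 (p = 6/(-43 + 42847) = 6/42804 = 6*(1/42804) = 1/7134 ≈ 0.00014017)
42*((2 + 1*4) + 104) + p = 42*((2 + 1*4) + 104) + 1/7134 = 42*((2 + 4) + 104) + 1/7134 = 42*(6 + 104) + 1/7134 = 42*110 + 1/7134 = 4620 + 1/7134 = 32959081/7134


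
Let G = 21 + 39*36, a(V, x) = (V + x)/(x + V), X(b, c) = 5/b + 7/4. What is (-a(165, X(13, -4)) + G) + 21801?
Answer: 23225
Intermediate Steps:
X(b, c) = 7/4 + 5/b (X(b, c) = 5/b + 7*(¼) = 5/b + 7/4 = 7/4 + 5/b)
a(V, x) = 1 (a(V, x) = (V + x)/(V + x) = 1)
G = 1425 (G = 21 + 1404 = 1425)
(-a(165, X(13, -4)) + G) + 21801 = (-1*1 + 1425) + 21801 = (-1 + 1425) + 21801 = 1424 + 21801 = 23225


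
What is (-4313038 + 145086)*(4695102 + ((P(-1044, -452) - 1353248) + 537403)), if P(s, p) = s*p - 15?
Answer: -18135300985760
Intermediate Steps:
P(s, p) = -15 + p*s (P(s, p) = p*s - 15 = -15 + p*s)
(-4313038 + 145086)*(4695102 + ((P(-1044, -452) - 1353248) + 537403)) = (-4313038 + 145086)*(4695102 + (((-15 - 452*(-1044)) - 1353248) + 537403)) = -4167952*(4695102 + (((-15 + 471888) - 1353248) + 537403)) = -4167952*(4695102 + ((471873 - 1353248) + 537403)) = -4167952*(4695102 + (-881375 + 537403)) = -4167952*(4695102 - 343972) = -4167952*4351130 = -18135300985760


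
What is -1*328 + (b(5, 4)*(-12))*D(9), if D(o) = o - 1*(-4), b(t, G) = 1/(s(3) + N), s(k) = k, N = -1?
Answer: -406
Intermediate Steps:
b(t, G) = 1/2 (b(t, G) = 1/(3 - 1) = 1/2)
D(o) = 4 + o (D(o) = o + 4 = 4 + o)
-1*328 + (b(5, 4)*(-12))*D(9) = -1*328 + ((1/2)*(-12))*(4 + 9) = -328 - 6*13 = -328 - 78 = -406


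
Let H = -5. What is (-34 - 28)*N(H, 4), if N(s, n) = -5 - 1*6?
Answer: 682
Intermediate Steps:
N(s, n) = -11 (N(s, n) = -5 - 6 = -11)
(-34 - 28)*N(H, 4) = (-34 - 28)*(-11) = -62*(-11) = 682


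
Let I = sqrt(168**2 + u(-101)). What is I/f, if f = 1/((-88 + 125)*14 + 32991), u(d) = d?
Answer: 33509*sqrt(28123) ≈ 5.6194e+6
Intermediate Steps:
f = 1/33509 (f = 1/(37*14 + 32991) = 1/(518 + 32991) = 1/33509 ≈ 2.9843e-5)
I = sqrt(28123) (I = sqrt(168**2 - 101) = sqrt(28224 - 101) = sqrt(28123) ≈ 167.70)
I/f = sqrt(28123)/(1/33509) = sqrt(28123)*33509 = 33509*sqrt(28123)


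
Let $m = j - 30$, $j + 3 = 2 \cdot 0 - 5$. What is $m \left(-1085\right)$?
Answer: $41230$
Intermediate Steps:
$j = -8$ ($j = -3 + \left(2 \cdot 0 - 5\right) = -3 + \left(0 - 5\right) = -3 - 5 = -8$)
$m = -38$ ($m = -8 - 30 = -38$)
$m \left(-1085\right) = \left(-38\right) \left(-1085\right) = 41230$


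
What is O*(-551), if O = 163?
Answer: -89813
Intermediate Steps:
O*(-551) = 163*(-551) = -89813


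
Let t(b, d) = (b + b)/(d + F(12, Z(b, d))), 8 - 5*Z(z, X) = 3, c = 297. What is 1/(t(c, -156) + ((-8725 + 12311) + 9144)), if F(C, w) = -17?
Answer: 173/2201696 ≈ 7.8576e-5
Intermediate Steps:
Z(z, X) = 1 (Z(z, X) = 8/5 - 1/5*3 = 8/5 - 3/5 = 1)
t(b, d) = 2*b/(-17 + d) (t(b, d) = (b + b)/(d - 17) = (2*b)/(-17 + d) = 2*b/(-17 + d))
1/(t(c, -156) + ((-8725 + 12311) + 9144)) = 1/(2*297/(-17 - 156) + ((-8725 + 12311) + 9144)) = 1/(2*297/(-173) + (3586 + 9144)) = 1/(2*297*(-1/173) + 12730) = 1/(-594/173 + 12730) = 1/(2201696/173) = 173/2201696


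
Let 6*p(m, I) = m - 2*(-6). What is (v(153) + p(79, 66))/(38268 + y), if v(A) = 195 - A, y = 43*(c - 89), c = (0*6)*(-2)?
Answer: 343/206646 ≈ 0.0016598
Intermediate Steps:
c = 0 (c = 0*(-2) = 0)
y = -3827 (y = 43*(0 - 89) = 43*(-89) = -3827)
p(m, I) = 2 + m/6 (p(m, I) = (m - 2*(-6))/6 = (m + 12)/6 = (12 + m)/6 = 2 + m/6)
(v(153) + p(79, 66))/(38268 + y) = ((195 - 1*153) + (2 + (⅙)*79))/(38268 - 3827) = ((195 - 153) + (2 + 79/6))/34441 = (42 + 91/6)*(1/34441) = (343/6)*(1/34441) = 343/206646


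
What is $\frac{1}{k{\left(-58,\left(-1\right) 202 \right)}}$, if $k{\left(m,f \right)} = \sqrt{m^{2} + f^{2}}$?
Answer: $\frac{\sqrt{11042}}{22084} \approx 0.0047582$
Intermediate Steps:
$k{\left(m,f \right)} = \sqrt{f^{2} + m^{2}}$
$\frac{1}{k{\left(-58,\left(-1\right) 202 \right)}} = \frac{1}{\sqrt{\left(\left(-1\right) 202\right)^{2} + \left(-58\right)^{2}}} = \frac{1}{\sqrt{\left(-202\right)^{2} + 3364}} = \frac{1}{\sqrt{40804 + 3364}} = \frac{1}{\sqrt{44168}} = \frac{1}{2 \sqrt{11042}} = \frac{\sqrt{11042}}{22084}$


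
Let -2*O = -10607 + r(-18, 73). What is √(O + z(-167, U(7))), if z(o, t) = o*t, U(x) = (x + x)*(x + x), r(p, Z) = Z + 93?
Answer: I*√110046/2 ≈ 165.87*I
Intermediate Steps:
r(p, Z) = 93 + Z
U(x) = 4*x² (U(x) = (2*x)*(2*x) = 4*x²)
O = 10441/2 (O = -(-10607 + (93 + 73))/2 = -(-10607 + 166)/2 = -½*(-10441) = 10441/2 ≈ 5220.5)
√(O + z(-167, U(7))) = √(10441/2 - 668*7²) = √(10441/2 - 668*49) = √(10441/2 - 167*196) = √(10441/2 - 32732) = √(-55023/2) = I*√110046/2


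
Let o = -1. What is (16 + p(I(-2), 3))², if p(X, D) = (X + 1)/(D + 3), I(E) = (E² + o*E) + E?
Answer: 10201/36 ≈ 283.36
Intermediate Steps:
I(E) = E² (I(E) = (E² - E) + E = E²)
p(X, D) = (1 + X)/(3 + D)
(16 + p(I(-2), 3))² = (16 + (1 + (-2)²)/(3 + 3))² = (16 + (1 + 4)/6)² = (16 + (⅙)*5)² = (16 + ⅚)² = (101/6)² = 10201/36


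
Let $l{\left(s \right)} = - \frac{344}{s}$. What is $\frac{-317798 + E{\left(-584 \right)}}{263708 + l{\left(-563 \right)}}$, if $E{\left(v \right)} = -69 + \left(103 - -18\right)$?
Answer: $- \frac{89445499}{74233974} \approx -1.2049$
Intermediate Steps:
$E{\left(v \right)} = 52$ ($E{\left(v \right)} = -69 + \left(103 + 18\right) = -69 + 121 = 52$)
$\frac{-317798 + E{\left(-584 \right)}}{263708 + l{\left(-563 \right)}} = \frac{-317798 + 52}{263708 - \frac{344}{-563}} = - \frac{317746}{263708 - - \frac{344}{563}} = - \frac{317746}{263708 + \frac{344}{563}} = - \frac{317746}{\frac{148467948}{563}} = \left(-317746\right) \frac{563}{148467948} = - \frac{89445499}{74233974}$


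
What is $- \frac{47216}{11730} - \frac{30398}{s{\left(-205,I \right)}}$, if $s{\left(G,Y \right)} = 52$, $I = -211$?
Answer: $- \frac{89755943}{152490} \approx -588.6$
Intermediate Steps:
$- \frac{47216}{11730} - \frac{30398}{s{\left(-205,I \right)}} = - \frac{47216}{11730} - \frac{30398}{52} = \left(-47216\right) \frac{1}{11730} - \frac{15199}{26} = - \frac{23608}{5865} - \frac{15199}{26} = - \frac{89755943}{152490}$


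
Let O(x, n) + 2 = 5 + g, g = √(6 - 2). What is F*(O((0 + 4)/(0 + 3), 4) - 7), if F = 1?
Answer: -2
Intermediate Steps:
g = 2 (g = √4 = 2)
O(x, n) = 5 (O(x, n) = -2 + (5 + 2) = -2 + 7 = 5)
F*(O((0 + 4)/(0 + 3), 4) - 7) = 1*(5 - 7) = 1*(-2) = -2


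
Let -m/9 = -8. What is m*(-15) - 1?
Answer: -1081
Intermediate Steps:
m = 72 (m = -9*(-8) = 72)
m*(-15) - 1 = 72*(-15) - 1 = -1080 - 1 = -1081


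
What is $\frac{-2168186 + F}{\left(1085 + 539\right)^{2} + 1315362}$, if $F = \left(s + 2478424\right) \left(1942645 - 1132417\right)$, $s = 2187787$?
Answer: $\frac{1890346318961}{1976369} \approx 9.5647 \cdot 10^{5}$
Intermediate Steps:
$F = 3780694806108$ ($F = \left(2187787 + 2478424\right) \left(1942645 - 1132417\right) = 4666211 \cdot 810228 = 3780694806108$)
$\frac{-2168186 + F}{\left(1085 + 539\right)^{2} + 1315362} = \frac{-2168186 + 3780694806108}{\left(1085 + 539\right)^{2} + 1315362} = \frac{3780692637922}{1624^{2} + 1315362} = \frac{3780692637922}{2637376 + 1315362} = \frac{3780692637922}{3952738} = 3780692637922 \cdot \frac{1}{3952738} = \frac{1890346318961}{1976369}$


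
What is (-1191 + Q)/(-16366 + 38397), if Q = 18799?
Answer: 17608/22031 ≈ 0.79924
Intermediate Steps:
(-1191 + Q)/(-16366 + 38397) = (-1191 + 18799)/(-16366 + 38397) = 17608/22031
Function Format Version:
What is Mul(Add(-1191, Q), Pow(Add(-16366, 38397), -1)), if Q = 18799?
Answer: Rational(17608, 22031) ≈ 0.79924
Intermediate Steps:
Mul(Add(-1191, Q), Pow(Add(-16366, 38397), -1)) = Mul(Add(-1191, 18799), Pow(Add(-16366, 38397), -1)) = Mul(17608, Pow(22031, -1)) = Mul(17608, Rational(1, 22031)) = Rational(17608, 22031)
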